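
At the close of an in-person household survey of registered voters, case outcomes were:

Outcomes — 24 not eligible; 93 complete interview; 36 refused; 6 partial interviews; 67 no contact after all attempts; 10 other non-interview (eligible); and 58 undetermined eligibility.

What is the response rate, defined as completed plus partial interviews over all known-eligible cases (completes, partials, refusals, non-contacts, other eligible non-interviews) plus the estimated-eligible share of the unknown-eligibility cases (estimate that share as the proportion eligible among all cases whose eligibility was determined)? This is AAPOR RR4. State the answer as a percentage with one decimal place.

37.5%

Numerator = 93 + 6 = 99
Eligible (known) = 93 + 6 + 36 + 67 + 10 = 212
e = 212 / (212 + 24) = 212 / 236 = 0.8983
Eligible share of unknowns = 0.8983 × 58 = 52.10
Denom = 212 + 52.10 = 264.10
RR4 = 99 / 264.10 = 0.3749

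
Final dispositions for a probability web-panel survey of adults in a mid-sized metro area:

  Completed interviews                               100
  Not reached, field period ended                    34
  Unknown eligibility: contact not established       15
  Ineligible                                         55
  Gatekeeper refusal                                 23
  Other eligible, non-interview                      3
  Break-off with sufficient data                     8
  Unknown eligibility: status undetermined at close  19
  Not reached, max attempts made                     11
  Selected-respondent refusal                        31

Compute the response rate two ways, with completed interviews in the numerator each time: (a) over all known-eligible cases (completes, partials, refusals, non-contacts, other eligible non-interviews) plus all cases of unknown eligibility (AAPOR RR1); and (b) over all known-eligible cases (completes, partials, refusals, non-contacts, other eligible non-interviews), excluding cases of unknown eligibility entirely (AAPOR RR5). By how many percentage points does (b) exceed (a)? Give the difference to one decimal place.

Refused = 23 + 31 = 54
Non-contacts = 34 + 11 = 45
Eligibility not determined = 15 + 19 = 34
Num: 100
Base: 100 + 8 + 54 + 45 + 3 + 34 = 244
RR1 = 100 / 244 = 0.4098
Base: 100 + 8 + 54 + 45 + 3 = 210
RR5 = 100 / 210 = 0.4762
Difference = 47.62 − 40.98 = 6.64 percentage points

6.6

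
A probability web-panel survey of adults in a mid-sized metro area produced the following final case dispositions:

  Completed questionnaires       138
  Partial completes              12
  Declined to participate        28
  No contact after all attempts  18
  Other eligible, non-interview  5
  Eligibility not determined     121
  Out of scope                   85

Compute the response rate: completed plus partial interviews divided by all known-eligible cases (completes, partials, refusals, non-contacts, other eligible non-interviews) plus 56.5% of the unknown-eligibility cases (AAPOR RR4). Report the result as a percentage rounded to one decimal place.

Numerator = 138 + 12 = 150
Known eligible = 138 + 12 + 28 + 18 + 5 = 201
Estimated eligible among unknowns = 0.5650 × 121 = 68.36
Base = 201 + 68.36 = 269.36
RR4 = 150 / 269.36 = 0.5569

55.7%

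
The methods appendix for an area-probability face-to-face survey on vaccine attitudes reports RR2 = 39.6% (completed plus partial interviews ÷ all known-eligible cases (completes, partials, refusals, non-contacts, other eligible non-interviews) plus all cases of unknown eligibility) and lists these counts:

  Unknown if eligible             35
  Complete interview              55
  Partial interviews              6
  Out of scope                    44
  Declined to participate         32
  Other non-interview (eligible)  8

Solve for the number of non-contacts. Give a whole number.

Numerator → 55 + 6 = 61
RR2 = 61 / D = 0.396
D = 61 / 0.396 = 154.0
Remaining denominator categories sum to 136
non-contacts = 154.0 − 136 ≈ 18

18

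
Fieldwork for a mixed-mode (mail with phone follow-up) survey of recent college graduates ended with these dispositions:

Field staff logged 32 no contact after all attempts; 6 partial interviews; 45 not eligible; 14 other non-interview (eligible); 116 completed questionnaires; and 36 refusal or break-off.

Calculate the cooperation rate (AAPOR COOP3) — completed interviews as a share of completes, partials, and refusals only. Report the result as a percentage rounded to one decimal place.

Num: 116
Denom: 116 + 6 + 36 = 158
COOP3 = 116 / 158 = 0.7342

73.4%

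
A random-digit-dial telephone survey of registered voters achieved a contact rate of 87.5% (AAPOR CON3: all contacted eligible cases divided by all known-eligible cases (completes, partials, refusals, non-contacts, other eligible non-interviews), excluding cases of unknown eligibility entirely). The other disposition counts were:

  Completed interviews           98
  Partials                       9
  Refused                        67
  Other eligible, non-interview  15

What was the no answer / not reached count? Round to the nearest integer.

27

Top: 98 + 9 + 67 + 15 = 189
CON3 = 189 / D = 0.875
D = 189 / 0.875 = 216.0
Other denominator terms total 189
no answer / not reached = 216.0 − 189 ≈ 27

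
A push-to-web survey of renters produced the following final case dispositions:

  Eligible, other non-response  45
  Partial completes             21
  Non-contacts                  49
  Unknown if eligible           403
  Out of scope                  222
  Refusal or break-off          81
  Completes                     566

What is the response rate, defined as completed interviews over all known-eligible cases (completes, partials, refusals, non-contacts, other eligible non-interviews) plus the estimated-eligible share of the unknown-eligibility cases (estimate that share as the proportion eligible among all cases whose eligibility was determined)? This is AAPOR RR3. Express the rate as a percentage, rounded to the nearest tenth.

Numerator → 566
Eligible (known) → 566 + 21 + 81 + 49 + 45 = 762
e = 762 / (762 + 222) = 762 / 984 = 0.7744
Eligible share of unknowns → 0.7744 × 403 = 312.08
Denom → 762 + 312.08 = 1074.08
RR3 = 566 / 1074.08 = 0.5270

52.7%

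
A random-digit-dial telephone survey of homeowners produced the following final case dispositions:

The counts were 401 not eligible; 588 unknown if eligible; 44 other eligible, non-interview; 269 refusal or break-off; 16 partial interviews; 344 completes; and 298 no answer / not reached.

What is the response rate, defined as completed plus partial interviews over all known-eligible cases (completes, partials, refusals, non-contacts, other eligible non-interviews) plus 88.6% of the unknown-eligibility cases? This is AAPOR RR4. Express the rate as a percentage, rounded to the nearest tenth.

Numerator → 344 + 16 = 360
Eligible (known) → 344 + 16 + 269 + 298 + 44 = 971
Estimated eligible among unknowns → 0.8860 × 588 = 520.97
Base → 971 + 520.97 = 1491.97
RR4 = 360 / 1491.97 = 0.2413

24.1%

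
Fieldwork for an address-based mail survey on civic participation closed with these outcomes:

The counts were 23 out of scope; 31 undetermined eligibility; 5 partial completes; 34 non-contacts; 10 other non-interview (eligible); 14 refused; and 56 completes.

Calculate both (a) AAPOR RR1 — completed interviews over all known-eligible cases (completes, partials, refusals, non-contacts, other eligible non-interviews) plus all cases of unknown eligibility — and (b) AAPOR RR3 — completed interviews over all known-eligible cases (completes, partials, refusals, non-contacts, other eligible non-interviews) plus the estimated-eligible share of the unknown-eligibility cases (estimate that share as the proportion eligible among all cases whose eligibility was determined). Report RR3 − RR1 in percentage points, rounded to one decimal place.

Num = 56
Base = 56 + 5 + 14 + 34 + 10 + 31 = 150
RR1 = 56 / 150 = 0.3733
Determined eligible = 56 + 5 + 14 + 34 + 10 = 119
e = 119 / (119 + 23) = 119 / 142 = 0.8380
Estimated eligible among unknowns = 0.8380 × 31 = 25.98
Base = 119 + 25.98 = 144.98
RR3 = 56 / 144.98 = 0.3863
Difference = 38.63 − 37.33 = 1.30 percentage points

1.3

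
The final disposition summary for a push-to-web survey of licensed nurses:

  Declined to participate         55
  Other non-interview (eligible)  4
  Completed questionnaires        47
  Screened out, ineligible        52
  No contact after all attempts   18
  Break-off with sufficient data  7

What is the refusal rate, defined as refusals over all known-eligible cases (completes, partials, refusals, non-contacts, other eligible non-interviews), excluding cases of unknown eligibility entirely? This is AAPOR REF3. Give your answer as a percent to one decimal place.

42.0%

Numerator: 55
Denominator: 47 + 7 + 55 + 18 + 4 = 131
REF3 = 55 / 131 = 0.4198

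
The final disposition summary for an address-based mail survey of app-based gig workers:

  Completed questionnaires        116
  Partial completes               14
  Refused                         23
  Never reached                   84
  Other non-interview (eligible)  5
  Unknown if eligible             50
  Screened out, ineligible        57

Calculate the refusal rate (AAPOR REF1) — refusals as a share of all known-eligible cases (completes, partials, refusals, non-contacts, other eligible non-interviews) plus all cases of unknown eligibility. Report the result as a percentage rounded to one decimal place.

Top: 23
Base: 116 + 14 + 23 + 84 + 5 + 50 = 292
REF1 = 23 / 292 = 0.0788

7.9%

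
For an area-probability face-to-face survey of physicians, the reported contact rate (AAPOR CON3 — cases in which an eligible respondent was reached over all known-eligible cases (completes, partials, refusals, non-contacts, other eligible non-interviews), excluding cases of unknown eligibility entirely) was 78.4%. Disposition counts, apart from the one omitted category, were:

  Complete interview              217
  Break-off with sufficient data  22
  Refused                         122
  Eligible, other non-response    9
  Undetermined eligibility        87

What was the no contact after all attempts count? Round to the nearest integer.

Top → 217 + 22 + 122 + 9 = 370
CON3 = 370 / D = 0.784
D = 370 / 0.784 = 471.9
Remaining denominator categories sum to 370
no contact after all attempts = 471.9 − 370 ≈ 102

102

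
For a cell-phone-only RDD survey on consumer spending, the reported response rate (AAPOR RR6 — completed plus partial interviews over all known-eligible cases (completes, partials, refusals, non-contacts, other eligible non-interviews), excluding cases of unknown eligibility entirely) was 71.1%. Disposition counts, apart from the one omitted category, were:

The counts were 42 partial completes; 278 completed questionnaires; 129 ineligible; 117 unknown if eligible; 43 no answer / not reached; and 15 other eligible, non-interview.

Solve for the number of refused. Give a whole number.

72

Top: 278 + 42 = 320
RR6 = 320 / D = 0.711
D = 320 / 0.711 = 450.1
Remaining denominator categories sum to 378
refused = 450.1 − 378 ≈ 72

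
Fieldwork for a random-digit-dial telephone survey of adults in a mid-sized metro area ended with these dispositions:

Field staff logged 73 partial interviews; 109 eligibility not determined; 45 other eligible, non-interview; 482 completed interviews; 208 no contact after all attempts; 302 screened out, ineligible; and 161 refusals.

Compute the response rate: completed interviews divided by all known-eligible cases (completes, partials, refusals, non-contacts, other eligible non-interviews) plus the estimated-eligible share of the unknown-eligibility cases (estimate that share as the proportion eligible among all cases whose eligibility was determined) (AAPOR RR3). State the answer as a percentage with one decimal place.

45.8%

Numerator: 482
Determined eligible: 482 + 73 + 161 + 208 + 45 = 969
e = 969 / (969 + 302) = 969 / 1271 = 0.7624
Estimated eligible among unknowns: 0.7624 × 109 = 83.10
Denom: 969 + 83.10 = 1052.10
RR3 = 482 / 1052.10 = 0.4581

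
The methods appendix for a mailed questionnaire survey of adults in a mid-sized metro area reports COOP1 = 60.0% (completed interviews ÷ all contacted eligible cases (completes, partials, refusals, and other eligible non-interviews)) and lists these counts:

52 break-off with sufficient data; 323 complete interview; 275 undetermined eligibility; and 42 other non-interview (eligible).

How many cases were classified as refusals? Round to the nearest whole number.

121

COOP1 = 323 / D = 0.600
D = 323 / 0.600 = 538.3
Rest of base = 417
refusals = 538.3 − 417 ≈ 121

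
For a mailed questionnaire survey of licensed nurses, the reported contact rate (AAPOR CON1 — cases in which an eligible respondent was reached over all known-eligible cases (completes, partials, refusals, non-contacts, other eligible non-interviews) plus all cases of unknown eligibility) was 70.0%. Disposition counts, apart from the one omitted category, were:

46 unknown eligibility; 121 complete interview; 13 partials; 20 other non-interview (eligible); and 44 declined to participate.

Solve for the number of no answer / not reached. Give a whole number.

39

Num → 121 + 13 + 44 + 20 = 198
CON1 = 198 / D = 0.700
D = 198 / 0.700 = 282.9
Other denominator terms total 244
no answer / not reached = 282.9 − 244 ≈ 39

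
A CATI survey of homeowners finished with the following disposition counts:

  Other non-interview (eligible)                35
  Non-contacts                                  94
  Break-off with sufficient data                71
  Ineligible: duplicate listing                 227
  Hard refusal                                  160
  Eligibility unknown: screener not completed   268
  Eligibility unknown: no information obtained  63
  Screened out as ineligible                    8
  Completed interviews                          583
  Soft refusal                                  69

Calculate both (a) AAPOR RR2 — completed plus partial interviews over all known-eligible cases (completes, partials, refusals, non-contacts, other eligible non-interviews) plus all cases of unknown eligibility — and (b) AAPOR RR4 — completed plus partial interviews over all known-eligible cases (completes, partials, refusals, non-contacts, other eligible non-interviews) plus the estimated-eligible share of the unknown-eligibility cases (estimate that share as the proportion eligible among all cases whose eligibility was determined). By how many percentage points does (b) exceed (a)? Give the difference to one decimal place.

Declined to participate = 160 + 69 = 229
Eligibility not determined = 268 + 63 = 331
Screened out, ineligible = 8 + 227 = 235
Num → 583 + 71 = 654
Denom → 583 + 71 + 229 + 94 + 35 + 331 = 1343
RR2 = 654 / 1343 = 0.4870
Determined eligible → 583 + 71 + 229 + 94 + 35 = 1012
e = 1012 / (1012 + 235) = 1012 / 1247 = 0.8115
Eligible share of unknowns → 0.8115 × 331 = 268.61
Denom → 1012 + 268.61 = 1280.61
RR4 = 654 / 1280.61 = 0.5107
Difference = 51.07 − 48.70 = 2.37 percentage points

2.4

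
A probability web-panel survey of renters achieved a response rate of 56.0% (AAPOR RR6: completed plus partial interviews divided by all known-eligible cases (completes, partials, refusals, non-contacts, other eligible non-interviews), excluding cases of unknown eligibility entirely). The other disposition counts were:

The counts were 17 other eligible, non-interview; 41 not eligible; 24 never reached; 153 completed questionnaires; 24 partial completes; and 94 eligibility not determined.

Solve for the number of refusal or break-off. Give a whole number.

Num = 153 + 24 = 177
RR6 = 177 / D = 0.560
D = 177 / 0.560 = 316.1
Other denominator terms total 218
refusal or break-off = 316.1 − 218 ≈ 98

98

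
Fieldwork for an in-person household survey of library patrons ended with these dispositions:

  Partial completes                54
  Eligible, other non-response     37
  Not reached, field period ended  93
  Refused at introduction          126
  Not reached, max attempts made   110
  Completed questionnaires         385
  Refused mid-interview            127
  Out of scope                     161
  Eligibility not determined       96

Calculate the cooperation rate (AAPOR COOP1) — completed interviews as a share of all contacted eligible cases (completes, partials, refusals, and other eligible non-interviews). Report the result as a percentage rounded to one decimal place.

52.8%

Refused = 126 + 127 = 253
No contact after all attempts = 93 + 110 = 203
Top = 385
Base = 385 + 54 + 253 + 37 = 729
COOP1 = 385 / 729 = 0.5281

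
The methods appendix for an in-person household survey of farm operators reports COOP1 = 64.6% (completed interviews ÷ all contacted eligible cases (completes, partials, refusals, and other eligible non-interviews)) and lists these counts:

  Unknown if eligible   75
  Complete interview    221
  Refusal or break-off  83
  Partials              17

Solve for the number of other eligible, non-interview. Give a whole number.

21

COOP1 = 221 / D = 0.646
D = 221 / 0.646 = 342.1
Rest of base = 321
other eligible, non-interview = 342.1 − 321 ≈ 21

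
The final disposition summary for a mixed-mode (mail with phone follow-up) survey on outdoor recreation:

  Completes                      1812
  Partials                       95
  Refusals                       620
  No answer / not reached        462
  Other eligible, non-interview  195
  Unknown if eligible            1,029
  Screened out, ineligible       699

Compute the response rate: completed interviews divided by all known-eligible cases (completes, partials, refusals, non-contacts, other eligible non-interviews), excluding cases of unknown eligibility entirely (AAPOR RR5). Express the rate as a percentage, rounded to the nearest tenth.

Top = 1812
Base = 1812 + 95 + 620 + 462 + 195 = 3184
RR5 = 1812 / 3184 = 0.5691

56.9%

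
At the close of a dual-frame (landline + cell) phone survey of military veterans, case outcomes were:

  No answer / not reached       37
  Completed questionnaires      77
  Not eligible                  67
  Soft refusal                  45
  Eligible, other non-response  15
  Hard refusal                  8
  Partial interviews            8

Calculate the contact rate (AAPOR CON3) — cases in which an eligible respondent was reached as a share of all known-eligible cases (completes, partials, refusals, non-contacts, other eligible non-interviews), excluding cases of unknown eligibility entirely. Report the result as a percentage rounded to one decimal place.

Declined to participate = 8 + 45 = 53
Numerator → 77 + 8 + 53 + 15 = 153
Denominator → 77 + 8 + 53 + 37 + 15 = 190
CON3 = 153 / 190 = 0.8053

80.5%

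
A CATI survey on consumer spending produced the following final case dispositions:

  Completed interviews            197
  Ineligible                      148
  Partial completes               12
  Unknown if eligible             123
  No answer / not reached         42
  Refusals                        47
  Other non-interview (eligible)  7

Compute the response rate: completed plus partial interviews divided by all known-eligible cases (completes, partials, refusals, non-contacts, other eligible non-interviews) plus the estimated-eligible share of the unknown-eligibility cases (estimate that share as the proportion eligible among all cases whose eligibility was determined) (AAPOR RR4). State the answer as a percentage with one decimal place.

Top = 197 + 12 = 209
Eligible (known) = 197 + 12 + 47 + 42 + 7 = 305
e = 305 / (305 + 148) = 305 / 453 = 0.6733
Estimated eligible among unknowns = 0.6733 × 123 = 82.82
Base = 305 + 82.82 = 387.82
RR4 = 209 / 387.82 = 0.5389

53.9%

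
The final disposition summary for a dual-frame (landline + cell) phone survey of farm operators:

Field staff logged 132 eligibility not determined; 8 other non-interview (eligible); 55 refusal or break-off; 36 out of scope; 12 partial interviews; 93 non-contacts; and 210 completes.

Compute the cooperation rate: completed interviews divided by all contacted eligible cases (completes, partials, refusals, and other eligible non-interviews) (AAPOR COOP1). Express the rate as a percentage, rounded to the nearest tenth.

Num = 210
Denom = 210 + 12 + 55 + 8 = 285
COOP1 = 210 / 285 = 0.7368

73.7%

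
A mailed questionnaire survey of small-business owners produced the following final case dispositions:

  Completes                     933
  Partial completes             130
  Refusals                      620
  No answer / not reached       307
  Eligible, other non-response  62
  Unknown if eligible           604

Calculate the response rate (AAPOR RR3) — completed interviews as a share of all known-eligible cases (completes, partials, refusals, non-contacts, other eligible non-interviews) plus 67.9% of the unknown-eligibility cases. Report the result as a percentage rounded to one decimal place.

37.9%

Num: 933
Eligible (known): 933 + 130 + 620 + 307 + 62 = 2052
Eligible share of unknowns: 0.6790 × 604 = 410.12
Denom: 2052 + 410.12 = 2462.12
RR3 = 933 / 2462.12 = 0.3789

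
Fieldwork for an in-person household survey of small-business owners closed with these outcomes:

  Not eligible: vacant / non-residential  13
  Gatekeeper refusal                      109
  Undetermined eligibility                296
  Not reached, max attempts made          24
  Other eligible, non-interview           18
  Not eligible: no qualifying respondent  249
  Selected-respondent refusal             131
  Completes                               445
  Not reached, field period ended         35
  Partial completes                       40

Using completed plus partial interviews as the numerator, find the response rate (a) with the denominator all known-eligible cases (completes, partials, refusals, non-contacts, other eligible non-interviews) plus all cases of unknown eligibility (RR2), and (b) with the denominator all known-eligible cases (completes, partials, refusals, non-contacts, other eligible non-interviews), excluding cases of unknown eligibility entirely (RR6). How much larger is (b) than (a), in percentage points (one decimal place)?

16.3

Declined to participate = 109 + 131 = 240
Never reached = 35 + 24 = 59
Out of scope = 249 + 13 = 262
Numerator: 445 + 40 = 485
Denom: 445 + 40 + 240 + 59 + 18 + 296 = 1098
RR2 = 485 / 1098 = 0.4417
Denom: 445 + 40 + 240 + 59 + 18 = 802
RR6 = 485 / 802 = 0.6047
Difference = 60.47 − 44.17 = 16.30 percentage points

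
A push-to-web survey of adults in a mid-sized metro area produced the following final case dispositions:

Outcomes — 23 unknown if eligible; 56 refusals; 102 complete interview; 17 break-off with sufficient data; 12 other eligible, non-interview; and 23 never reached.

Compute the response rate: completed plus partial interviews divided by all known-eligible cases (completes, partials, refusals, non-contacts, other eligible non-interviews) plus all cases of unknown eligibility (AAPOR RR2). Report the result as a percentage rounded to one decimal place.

51.1%

Top = 102 + 17 = 119
Base = 102 + 17 + 56 + 23 + 12 + 23 = 233
RR2 = 119 / 233 = 0.5107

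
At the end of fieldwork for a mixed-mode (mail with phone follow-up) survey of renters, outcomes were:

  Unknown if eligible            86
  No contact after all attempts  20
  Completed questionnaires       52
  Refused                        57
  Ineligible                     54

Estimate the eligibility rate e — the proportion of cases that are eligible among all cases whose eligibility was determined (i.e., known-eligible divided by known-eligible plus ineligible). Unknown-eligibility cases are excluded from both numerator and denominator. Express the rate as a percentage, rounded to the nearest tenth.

70.5%

Known eligible = 52 + 57 + 20 = 129
e = 129 / (129 + 54) = 129 / 183 = 0.7049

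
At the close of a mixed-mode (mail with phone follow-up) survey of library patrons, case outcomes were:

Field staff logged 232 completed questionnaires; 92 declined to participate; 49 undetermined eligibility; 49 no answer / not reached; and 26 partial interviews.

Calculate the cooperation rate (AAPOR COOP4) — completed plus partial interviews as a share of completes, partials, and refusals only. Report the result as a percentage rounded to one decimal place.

Top: 232 + 26 = 258
Denominator: 232 + 26 + 92 = 350
COOP4 = 258 / 350 = 0.7371

73.7%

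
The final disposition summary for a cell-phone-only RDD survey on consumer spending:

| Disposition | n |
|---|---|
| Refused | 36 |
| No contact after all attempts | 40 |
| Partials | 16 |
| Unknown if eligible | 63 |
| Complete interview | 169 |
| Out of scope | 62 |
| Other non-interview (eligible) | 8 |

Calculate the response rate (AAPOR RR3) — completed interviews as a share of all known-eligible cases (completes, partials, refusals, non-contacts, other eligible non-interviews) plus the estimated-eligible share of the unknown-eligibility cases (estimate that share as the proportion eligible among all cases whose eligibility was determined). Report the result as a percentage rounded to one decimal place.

52.8%

Num → 169
Eligible (known) → 169 + 16 + 36 + 40 + 8 = 269
e = 269 / (269 + 62) = 269 / 331 = 0.8127
Estimated eligible among unknowns → 0.8127 × 63 = 51.20
Denominator → 269 + 51.20 = 320.20
RR3 = 169 / 320.20 = 0.5278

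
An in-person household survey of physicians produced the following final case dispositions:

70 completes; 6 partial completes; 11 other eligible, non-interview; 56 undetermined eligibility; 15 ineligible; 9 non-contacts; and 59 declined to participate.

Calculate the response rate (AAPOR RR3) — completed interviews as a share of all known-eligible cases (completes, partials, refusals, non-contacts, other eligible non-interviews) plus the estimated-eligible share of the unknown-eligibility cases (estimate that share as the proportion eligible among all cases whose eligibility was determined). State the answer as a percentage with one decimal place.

34.0%

Numerator: 70
Eligible (known): 70 + 6 + 59 + 9 + 11 = 155
e = 155 / (155 + 15) = 155 / 170 = 0.9118
e × U: 0.9118 × 56 = 51.06
Base: 155 + 51.06 = 206.06
RR3 = 70 / 206.06 = 0.3397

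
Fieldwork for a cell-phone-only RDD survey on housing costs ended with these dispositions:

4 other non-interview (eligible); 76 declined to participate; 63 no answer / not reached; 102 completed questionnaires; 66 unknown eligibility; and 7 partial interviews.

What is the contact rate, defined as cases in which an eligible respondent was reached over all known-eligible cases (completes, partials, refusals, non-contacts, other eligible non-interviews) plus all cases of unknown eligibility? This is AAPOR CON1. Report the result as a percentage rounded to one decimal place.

59.4%

Num: 102 + 7 + 76 + 4 = 189
Denom: 102 + 7 + 76 + 63 + 4 + 66 = 318
CON1 = 189 / 318 = 0.5943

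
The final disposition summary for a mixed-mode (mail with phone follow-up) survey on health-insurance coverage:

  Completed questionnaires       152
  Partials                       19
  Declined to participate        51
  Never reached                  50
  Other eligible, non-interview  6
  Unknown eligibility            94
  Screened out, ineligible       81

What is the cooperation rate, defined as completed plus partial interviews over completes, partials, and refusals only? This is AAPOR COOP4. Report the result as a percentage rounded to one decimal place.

77.0%

Top = 152 + 19 = 171
Base = 152 + 19 + 51 = 222
COOP4 = 171 / 222 = 0.7703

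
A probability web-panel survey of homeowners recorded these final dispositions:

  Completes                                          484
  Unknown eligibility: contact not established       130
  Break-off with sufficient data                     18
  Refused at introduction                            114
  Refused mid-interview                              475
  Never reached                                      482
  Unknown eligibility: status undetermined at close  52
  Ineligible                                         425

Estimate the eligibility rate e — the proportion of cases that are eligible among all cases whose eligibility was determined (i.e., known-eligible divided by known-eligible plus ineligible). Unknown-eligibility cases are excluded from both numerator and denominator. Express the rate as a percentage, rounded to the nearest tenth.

Declined to participate = 114 + 475 = 589
Unknown if eligible = 130 + 52 = 182
Known eligible: 484 + 18 + 589 + 482 = 1573
e = 1573 / (1573 + 425) = 1573 / 1998 = 0.7873

78.7%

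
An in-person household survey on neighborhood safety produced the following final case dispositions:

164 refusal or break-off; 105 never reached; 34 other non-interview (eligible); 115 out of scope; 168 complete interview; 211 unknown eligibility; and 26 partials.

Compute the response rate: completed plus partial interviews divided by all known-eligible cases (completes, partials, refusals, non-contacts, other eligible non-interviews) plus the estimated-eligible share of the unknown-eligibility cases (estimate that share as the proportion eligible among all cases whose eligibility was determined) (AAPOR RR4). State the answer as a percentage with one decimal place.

29.0%

Top → 168 + 26 = 194
Known eligible → 168 + 26 + 164 + 105 + 34 = 497
e = 497 / (497 + 115) = 497 / 612 = 0.8121
e × U → 0.8121 × 211 = 171.35
Denominator → 497 + 171.35 = 668.35
RR4 = 194 / 668.35 = 0.2903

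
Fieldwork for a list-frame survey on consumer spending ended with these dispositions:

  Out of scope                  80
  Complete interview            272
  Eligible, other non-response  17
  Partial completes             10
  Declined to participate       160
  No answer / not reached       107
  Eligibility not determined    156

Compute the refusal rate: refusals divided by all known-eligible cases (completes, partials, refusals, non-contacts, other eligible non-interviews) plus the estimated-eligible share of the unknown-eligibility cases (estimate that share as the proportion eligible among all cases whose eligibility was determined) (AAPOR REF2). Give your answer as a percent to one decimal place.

22.8%

Top → 160
Determined eligible → 272 + 10 + 160 + 107 + 17 = 566
e = 566 / (566 + 80) = 566 / 646 = 0.8762
e × U → 0.8762 × 156 = 136.69
Base → 566 + 136.69 = 702.69
REF2 = 160 / 702.69 = 0.2277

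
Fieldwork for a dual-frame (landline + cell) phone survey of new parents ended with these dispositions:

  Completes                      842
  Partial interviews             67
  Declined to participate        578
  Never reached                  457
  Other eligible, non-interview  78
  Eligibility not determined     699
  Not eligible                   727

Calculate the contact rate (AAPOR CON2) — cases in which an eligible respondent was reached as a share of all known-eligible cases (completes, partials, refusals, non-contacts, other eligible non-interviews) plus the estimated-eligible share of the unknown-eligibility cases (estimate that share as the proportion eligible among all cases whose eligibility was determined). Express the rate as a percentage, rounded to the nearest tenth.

61.7%

Top = 842 + 67 + 578 + 78 = 1565
Eligible (known) = 842 + 67 + 578 + 457 + 78 = 2022
e = 2022 / (2022 + 727) = 2022 / 2749 = 0.7355
Estimated eligible among unknowns = 0.7355 × 699 = 514.11
Denominator = 2022 + 514.11 = 2536.11
CON2 = 1565 / 2536.11 = 0.6171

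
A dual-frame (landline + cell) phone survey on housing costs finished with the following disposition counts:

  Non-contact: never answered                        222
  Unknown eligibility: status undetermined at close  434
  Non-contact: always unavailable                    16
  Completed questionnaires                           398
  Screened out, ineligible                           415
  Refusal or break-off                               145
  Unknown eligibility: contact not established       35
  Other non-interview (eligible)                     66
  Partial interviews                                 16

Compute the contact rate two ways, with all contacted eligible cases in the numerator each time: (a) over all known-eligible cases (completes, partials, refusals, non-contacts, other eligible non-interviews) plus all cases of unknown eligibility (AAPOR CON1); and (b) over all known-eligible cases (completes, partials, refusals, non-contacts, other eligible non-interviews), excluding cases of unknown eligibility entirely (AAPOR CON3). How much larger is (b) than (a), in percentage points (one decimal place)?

No contact after all attempts = 222 + 16 = 238
Undetermined eligibility = 35 + 434 = 469
Numerator = 398 + 16 + 145 + 66 = 625
Denom = 398 + 16 + 145 + 238 + 66 + 469 = 1332
CON1 = 625 / 1332 = 0.4692
Denom = 398 + 16 + 145 + 238 + 66 = 863
CON3 = 625 / 863 = 0.7242
Difference = 72.42 − 46.92 = 25.50 percentage points

25.5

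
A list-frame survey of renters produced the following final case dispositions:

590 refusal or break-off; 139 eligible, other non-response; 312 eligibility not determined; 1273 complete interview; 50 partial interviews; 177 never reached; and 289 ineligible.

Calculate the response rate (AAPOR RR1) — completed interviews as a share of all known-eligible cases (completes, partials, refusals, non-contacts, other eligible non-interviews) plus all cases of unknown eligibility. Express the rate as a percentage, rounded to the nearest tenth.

50.1%

Top: 1273
Denom: 1273 + 50 + 590 + 177 + 139 + 312 = 2541
RR1 = 1273 / 2541 = 0.5010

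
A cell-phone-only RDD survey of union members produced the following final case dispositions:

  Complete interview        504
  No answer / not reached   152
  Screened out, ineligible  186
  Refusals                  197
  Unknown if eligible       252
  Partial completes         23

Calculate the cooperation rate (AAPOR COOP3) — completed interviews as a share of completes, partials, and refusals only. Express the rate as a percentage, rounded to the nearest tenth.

Num: 504
Base: 504 + 23 + 197 = 724
COOP3 = 504 / 724 = 0.6961

69.6%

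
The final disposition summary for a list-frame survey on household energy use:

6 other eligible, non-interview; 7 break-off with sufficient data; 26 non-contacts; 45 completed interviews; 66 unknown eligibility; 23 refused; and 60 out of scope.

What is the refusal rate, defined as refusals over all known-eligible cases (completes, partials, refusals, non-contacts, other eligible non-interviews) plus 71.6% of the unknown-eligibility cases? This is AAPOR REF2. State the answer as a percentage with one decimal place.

14.9%

Num = 23
Eligible (known) = 45 + 7 + 23 + 26 + 6 = 107
Eligible share of unknowns = 0.7160 × 66 = 47.26
Denom = 107 + 47.26 = 154.26
REF2 = 23 / 154.26 = 0.1491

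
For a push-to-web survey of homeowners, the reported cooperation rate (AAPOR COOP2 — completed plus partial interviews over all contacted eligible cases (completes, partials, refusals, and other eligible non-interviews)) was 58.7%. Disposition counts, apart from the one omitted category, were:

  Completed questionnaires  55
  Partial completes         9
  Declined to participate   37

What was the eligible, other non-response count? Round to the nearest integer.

8

Num → 55 + 9 = 64
COOP2 = 64 / D = 0.587
D = 64 / 0.587 = 109.0
Other denominator terms total 101
eligible, other non-response = 109.0 − 101 ≈ 8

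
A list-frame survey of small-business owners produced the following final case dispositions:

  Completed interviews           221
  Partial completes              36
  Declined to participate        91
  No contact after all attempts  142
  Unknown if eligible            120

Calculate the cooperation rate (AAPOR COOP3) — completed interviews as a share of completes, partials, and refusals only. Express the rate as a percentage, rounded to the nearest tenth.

Numerator → 221
Base → 221 + 36 + 91 = 348
COOP3 = 221 / 348 = 0.6351

63.5%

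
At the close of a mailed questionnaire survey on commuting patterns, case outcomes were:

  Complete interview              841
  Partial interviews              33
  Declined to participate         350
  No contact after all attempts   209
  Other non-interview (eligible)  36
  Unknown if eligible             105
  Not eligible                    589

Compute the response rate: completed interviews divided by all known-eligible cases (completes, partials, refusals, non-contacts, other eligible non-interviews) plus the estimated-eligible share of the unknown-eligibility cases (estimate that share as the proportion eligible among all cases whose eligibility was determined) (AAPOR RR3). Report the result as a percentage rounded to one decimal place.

Top → 841
Determined eligible → 841 + 33 + 350 + 209 + 36 = 1469
e = 1469 / (1469 + 589) = 1469 / 2058 = 0.7138
Eligible share of unknowns → 0.7138 × 105 = 74.95
Base → 1469 + 74.95 = 1543.95
RR3 = 841 / 1543.95 = 0.5447

54.5%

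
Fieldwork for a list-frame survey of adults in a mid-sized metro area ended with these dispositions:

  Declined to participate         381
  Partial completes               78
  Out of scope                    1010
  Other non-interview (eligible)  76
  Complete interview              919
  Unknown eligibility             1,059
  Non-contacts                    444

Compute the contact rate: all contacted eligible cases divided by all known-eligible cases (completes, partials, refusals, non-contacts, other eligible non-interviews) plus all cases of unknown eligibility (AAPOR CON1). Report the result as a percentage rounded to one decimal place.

49.2%

Num = 919 + 78 + 381 + 76 = 1454
Base = 919 + 78 + 381 + 444 + 76 + 1059 = 2957
CON1 = 1454 / 2957 = 0.4917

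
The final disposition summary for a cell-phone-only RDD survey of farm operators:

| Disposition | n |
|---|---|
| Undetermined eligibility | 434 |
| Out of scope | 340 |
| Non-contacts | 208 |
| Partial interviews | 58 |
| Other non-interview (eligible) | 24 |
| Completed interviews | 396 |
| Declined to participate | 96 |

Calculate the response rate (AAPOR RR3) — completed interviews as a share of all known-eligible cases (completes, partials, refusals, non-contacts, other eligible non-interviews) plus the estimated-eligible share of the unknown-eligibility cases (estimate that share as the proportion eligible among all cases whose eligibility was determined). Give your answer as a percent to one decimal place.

Top → 396
Eligible (known) → 396 + 58 + 96 + 208 + 24 = 782
e = 782 / (782 + 340) = 782 / 1122 = 0.6970
Estimated eligible among unknowns → 0.6970 × 434 = 302.50
Denominator → 782 + 302.50 = 1084.50
RR3 = 396 / 1084.50 = 0.3651

36.5%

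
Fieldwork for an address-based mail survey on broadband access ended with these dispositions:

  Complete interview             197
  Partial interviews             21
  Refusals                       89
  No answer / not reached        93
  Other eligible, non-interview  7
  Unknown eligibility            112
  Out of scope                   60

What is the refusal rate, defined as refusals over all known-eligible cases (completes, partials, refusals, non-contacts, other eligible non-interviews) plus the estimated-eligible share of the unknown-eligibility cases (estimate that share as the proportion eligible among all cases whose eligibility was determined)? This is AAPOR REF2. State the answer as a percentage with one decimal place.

17.6%

Num → 89
Known eligible → 197 + 21 + 89 + 93 + 7 = 407
e = 407 / (407 + 60) = 407 / 467 = 0.8715
Estimated eligible among unknowns → 0.8715 × 112 = 97.61
Base → 407 + 97.61 = 504.61
REF2 = 89 / 504.61 = 0.1764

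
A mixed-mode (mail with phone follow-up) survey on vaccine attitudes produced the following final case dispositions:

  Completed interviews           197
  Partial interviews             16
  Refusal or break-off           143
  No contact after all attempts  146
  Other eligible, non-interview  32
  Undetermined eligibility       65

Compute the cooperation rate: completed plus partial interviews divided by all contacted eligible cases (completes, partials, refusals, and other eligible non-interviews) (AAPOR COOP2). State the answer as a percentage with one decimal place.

54.9%

Num = 197 + 16 = 213
Denominator = 197 + 16 + 143 + 32 = 388
COOP2 = 213 / 388 = 0.5490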